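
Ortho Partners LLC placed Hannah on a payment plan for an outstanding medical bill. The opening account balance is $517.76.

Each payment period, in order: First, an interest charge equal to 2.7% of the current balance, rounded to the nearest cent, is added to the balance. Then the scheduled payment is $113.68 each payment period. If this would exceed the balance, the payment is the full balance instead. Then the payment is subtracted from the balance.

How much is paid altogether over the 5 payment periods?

$560.00

Payment period 1: opening $517.76; interest $13.98 → $531.74; payment $113.68; balance $418.06
Payment period 2: opening $418.06; interest $11.29 → $429.35; payment $113.68; balance $315.67
Payment period 3: opening $315.67; interest $8.52 → $324.19; payment $113.68; balance $210.51
Payment period 4: opening $210.51; interest $5.68 → $216.19; payment $113.68; balance $102.51
Payment period 5: opening $102.51; interest $2.77 → $105.28; payment $105.28; balance $0.00
Total paid: $560.00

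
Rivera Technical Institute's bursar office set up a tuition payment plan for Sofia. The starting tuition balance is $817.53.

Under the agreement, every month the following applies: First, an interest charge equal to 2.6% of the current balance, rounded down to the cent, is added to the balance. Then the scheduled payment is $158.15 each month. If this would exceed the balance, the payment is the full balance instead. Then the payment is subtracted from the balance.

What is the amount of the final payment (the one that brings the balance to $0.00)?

Month 1: $817.53 +$21.25 interest = $838.78; pay $158.15 → $680.63
Month 2: $680.63 +$17.69 interest = $698.32; pay $158.15 → $540.17
Month 3: $540.17 +$14.04 interest = $554.21; pay $158.15 → $396.06
Month 4: $396.06 +$10.29 interest = $406.35; pay $158.15 → $248.20
Month 5: $248.20 +$6.45 interest = $254.65; pay $158.15 → $96.50
Month 6: $96.50 +$2.50 interest = $99.00; pay $99.00 → $0.00

$99.00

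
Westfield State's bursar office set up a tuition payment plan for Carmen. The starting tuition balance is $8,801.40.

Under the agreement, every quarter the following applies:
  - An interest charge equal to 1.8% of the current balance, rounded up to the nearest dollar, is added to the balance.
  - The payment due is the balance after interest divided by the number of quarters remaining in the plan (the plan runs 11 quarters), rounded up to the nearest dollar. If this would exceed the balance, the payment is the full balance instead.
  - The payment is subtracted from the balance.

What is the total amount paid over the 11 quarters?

$9,817.40

Quarter 1: $8,801.40 +$159.00 interest = $8,960.40; pay $815.00 → $8,145.40
Quarter 2: $8,145.40 +$147.00 interest = $8,292.40; pay $830.00 → $7,462.40
Quarter 3: $7,462.40 +$135.00 interest = $7,597.40; pay $845.00 → $6,752.40
Quarter 4: $6,752.40 +$122.00 interest = $6,874.40; pay $860.00 → $6,014.40
Quarter 5: $6,014.40 +$109.00 interest = $6,123.40; pay $875.00 → $5,248.40
Quarter 6: $5,248.40 +$95.00 interest = $5,343.40; pay $891.00 → $4,452.40
Quarter 7: $4,452.40 +$81.00 interest = $4,533.40; pay $907.00 → $3,626.40
Quarter 8: $3,626.40 +$66.00 interest = $3,692.40; pay $924.00 → $2,768.40
Quarter 9: $2,768.40 +$50.00 interest = $2,818.40; pay $940.00 → $1,878.40
Quarter 10: $1,878.40 +$34.00 interest = $1,912.40; pay $957.00 → $955.40
Quarter 11: $955.40 +$18.00 interest = $973.40; pay $973.40 → $0.00
Total paid: $9,817.40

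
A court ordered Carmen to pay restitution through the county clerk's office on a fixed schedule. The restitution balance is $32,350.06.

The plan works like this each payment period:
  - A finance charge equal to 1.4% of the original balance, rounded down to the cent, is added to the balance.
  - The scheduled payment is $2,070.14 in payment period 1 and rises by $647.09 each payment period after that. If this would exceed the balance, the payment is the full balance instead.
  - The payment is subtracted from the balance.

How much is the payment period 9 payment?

# | Opening | Interest | Payment | End bal
1 | $32,350.06 | $452.90 | $2,070.14 | $30,732.82
2 | $30,732.82 | $452.90 | $2,717.23 | $28,468.49
3 | $28,468.49 | $452.90 | $3,364.32 | $25,557.07
4 | $25,557.07 | $452.90 | $4,011.41 | $21,998.56
5 | $21,998.56 | $452.90 | $4,658.50 | $17,792.96
6 | $17,792.96 | $452.90 | $5,305.59 | $12,940.27
7 | $12,940.27 | $452.90 | $5,952.68 | $7,440.49
8 | $7,440.49 | $452.90 | $6,599.77 | $1,293.62
9 | $1,293.62 | $452.90 | $1,746.52 | $0.00

$1,746.52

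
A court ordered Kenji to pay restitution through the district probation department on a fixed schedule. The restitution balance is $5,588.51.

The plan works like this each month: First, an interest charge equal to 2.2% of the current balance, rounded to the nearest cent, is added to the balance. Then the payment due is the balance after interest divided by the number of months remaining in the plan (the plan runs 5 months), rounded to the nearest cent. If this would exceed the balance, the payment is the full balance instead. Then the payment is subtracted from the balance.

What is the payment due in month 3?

$1,193.11

Month 1: opening $5,588.51; interest $122.95 → $5,711.46; payment $1,142.29; balance $4,569.17
Month 2: opening $4,569.17; interest $100.52 → $4,669.69; payment $1,167.42; balance $3,502.27
Month 3: opening $3,502.27; interest $77.05 → $3,579.32; payment $1,193.11; balance $2,386.21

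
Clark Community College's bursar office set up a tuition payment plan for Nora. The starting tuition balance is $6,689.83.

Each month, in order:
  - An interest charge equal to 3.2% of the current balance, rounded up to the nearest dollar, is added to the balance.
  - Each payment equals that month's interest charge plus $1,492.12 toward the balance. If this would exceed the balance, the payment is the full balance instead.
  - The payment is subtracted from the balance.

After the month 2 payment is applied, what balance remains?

# | Opening | Interest | Payment | End bal
1 | $6,689.83 | $215.00 | $1,707.12 | $5,197.71
2 | $5,197.71 | $167.00 | $1,659.12 | $3,705.59

$3,705.59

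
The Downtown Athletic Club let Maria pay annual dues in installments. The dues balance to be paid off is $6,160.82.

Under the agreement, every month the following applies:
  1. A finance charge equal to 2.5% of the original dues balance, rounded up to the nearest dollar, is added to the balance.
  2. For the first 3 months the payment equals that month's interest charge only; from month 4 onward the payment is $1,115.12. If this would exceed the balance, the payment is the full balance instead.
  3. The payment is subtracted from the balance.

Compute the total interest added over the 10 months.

$1,550.00

Month 1: opening $6,160.82; interest $155.00 → $6,315.82; payment $155.00; balance $6,160.82
Month 2: opening $6,160.82; interest $155.00 → $6,315.82; payment $155.00; balance $6,160.82
Month 3: opening $6,160.82; interest $155.00 → $6,315.82; payment $155.00; balance $6,160.82
Month 4: opening $6,160.82; interest $155.00 → $6,315.82; payment $1,115.12; balance $5,200.70
Month 5: opening $5,200.70; interest $155.00 → $5,355.70; payment $1,115.12; balance $4,240.58
Month 6: opening $4,240.58; interest $155.00 → $4,395.58; payment $1,115.12; balance $3,280.46
Month 7: opening $3,280.46; interest $155.00 → $3,435.46; payment $1,115.12; balance $2,320.34
Month 8: opening $2,320.34; interest $155.00 → $2,475.34; payment $1,115.12; balance $1,360.22
Month 9: opening $1,360.22; interest $155.00 → $1,515.22; payment $1,115.12; balance $400.10
Month 10: opening $400.10; interest $155.00 → $555.10; payment $555.10; balance $0.00
Total interest: $155.00 + $155.00 + $155.00 + $155.00 + $155.00 + $155.00 + $155.00 + $155.00 + $155.00 + $155.00 = $1,550.00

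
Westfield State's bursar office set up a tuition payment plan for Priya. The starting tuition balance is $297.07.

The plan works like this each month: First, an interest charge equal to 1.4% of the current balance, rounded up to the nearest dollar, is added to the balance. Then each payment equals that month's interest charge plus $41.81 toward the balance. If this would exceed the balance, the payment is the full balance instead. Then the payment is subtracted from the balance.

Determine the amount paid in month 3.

$44.81

# | Opening | Interest | Payment | End bal
1 | $297.07 | $5.00 | $46.81 | $255.26
2 | $255.26 | $4.00 | $45.81 | $213.45
3 | $213.45 | $3.00 | $44.81 | $171.64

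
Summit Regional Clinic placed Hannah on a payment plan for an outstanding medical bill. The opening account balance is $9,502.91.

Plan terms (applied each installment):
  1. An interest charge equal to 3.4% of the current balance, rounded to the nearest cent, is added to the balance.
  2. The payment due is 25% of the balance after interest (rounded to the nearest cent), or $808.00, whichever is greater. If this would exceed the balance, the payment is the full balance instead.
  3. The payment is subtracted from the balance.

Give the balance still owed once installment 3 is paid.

Installment 1: $9,502.91 +$323.10 interest = $9,826.01; pay $2,456.50 → $7,369.51
Installment 2: $7,369.51 +$250.56 interest = $7,620.07; pay $1,905.02 → $5,715.05
Installment 3: $5,715.05 +$194.31 interest = $5,909.36; pay $1,477.34 → $4,432.02

$4,432.02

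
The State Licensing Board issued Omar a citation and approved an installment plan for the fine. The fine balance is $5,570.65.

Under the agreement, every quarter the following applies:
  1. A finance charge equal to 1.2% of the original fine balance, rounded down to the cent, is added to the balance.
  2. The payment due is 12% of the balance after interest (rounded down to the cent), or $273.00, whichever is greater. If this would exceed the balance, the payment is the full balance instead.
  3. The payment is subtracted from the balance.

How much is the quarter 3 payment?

Quarter 1: opening $5,570.65; interest $66.84 → $5,637.49; payment $676.49; balance $4,961.00
Quarter 2: opening $4,961.00; interest $66.84 → $5,027.84; payment $603.34; balance $4,424.50
Quarter 3: opening $4,424.50; interest $66.84 → $4,491.34; payment $538.96; balance $3,952.38

$538.96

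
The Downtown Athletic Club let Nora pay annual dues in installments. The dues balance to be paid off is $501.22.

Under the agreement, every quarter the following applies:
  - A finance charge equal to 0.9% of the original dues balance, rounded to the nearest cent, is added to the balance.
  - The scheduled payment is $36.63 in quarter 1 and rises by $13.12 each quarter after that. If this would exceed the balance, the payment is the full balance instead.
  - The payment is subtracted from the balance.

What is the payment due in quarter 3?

Quarter 1: opening $501.22; interest $4.51 → $505.73; payment $36.63; balance $469.10
Quarter 2: opening $469.10; interest $4.51 → $473.61; payment $49.75; balance $423.86
Quarter 3: opening $423.86; interest $4.51 → $428.37; payment $62.87; balance $365.50

$62.87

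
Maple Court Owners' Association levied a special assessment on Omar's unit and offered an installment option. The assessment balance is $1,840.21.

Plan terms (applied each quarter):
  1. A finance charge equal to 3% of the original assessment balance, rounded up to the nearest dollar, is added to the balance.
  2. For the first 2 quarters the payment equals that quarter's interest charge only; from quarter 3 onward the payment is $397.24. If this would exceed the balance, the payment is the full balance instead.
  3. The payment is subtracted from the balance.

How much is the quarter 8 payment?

Quarter 1: $1,840.21 +$56.00 interest = $1,896.21; pay $56.00 → $1,840.21
Quarter 2: $1,840.21 +$56.00 interest = $1,896.21; pay $56.00 → $1,840.21
Quarter 3: $1,840.21 +$56.00 interest = $1,896.21; pay $397.24 → $1,498.97
Quarter 4: $1,498.97 +$56.00 interest = $1,554.97; pay $397.24 → $1,157.73
Quarter 5: $1,157.73 +$56.00 interest = $1,213.73; pay $397.24 → $816.49
Quarter 6: $816.49 +$56.00 interest = $872.49; pay $397.24 → $475.25
Quarter 7: $475.25 +$56.00 interest = $531.25; pay $397.24 → $134.01
Quarter 8: $134.01 +$56.00 interest = $190.01; pay $190.01 → $0.00

$190.01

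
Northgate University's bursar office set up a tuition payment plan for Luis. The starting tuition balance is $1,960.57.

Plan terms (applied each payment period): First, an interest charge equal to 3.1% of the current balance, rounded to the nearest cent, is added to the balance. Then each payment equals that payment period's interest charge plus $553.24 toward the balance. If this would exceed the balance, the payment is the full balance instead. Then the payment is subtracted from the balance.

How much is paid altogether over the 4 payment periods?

$2,100.79

Payment period 1: $1,960.57 +$60.78 interest = $2,021.35; pay $614.02 → $1,407.33
Payment period 2: $1,407.33 +$43.63 interest = $1,450.96; pay $596.87 → $854.09
Payment period 3: $854.09 +$26.48 interest = $880.57; pay $579.72 → $300.85
Payment period 4: $300.85 +$9.33 interest = $310.18; pay $310.18 → $0.00
Total paid: $2,100.79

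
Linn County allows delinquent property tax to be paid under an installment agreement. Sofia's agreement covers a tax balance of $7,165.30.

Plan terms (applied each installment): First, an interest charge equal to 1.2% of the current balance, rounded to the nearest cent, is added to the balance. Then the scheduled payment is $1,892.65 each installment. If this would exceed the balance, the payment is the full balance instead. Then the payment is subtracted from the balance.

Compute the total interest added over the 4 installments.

$212.80

Installment 1: opening $7,165.30; interest $85.98 → $7,251.28; payment $1,892.65; balance $5,358.63
Installment 2: opening $5,358.63; interest $64.30 → $5,422.93; payment $1,892.65; balance $3,530.28
Installment 3: opening $3,530.28; interest $42.36 → $3,572.64; payment $1,892.65; balance $1,679.99
Installment 4: opening $1,679.99; interest $20.16 → $1,700.15; payment $1,700.15; balance $0.00
Total interest: $85.98 + $64.30 + $42.36 + $20.16 = $212.80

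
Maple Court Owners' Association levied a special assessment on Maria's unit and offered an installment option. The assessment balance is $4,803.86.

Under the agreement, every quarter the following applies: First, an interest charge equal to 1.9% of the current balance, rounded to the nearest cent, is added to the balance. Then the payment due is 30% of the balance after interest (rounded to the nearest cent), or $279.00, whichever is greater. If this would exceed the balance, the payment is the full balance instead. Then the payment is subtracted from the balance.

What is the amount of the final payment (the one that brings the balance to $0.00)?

$87.21

Quarter 1: opening $4,803.86; interest $91.27 → $4,895.13; payment $1,468.54; balance $3,426.59
Quarter 2: opening $3,426.59; interest $65.11 → $3,491.70; payment $1,047.51; balance $2,444.19
Quarter 3: opening $2,444.19; interest $46.44 → $2,490.63; payment $747.19; balance $1,743.44
Quarter 4: opening $1,743.44; interest $33.13 → $1,776.57; payment $532.97; balance $1,243.60
Quarter 5: opening $1,243.60; interest $23.63 → $1,267.23; payment $380.17; balance $887.06
Quarter 6: opening $887.06; interest $16.85 → $903.91; payment $279.00; balance $624.91
Quarter 7: opening $624.91; interest $11.87 → $636.78; payment $279.00; balance $357.78
Quarter 8: opening $357.78; interest $6.80 → $364.58; payment $279.00; balance $85.58
Quarter 9: opening $85.58; interest $1.63 → $87.21; payment $87.21; balance $0.00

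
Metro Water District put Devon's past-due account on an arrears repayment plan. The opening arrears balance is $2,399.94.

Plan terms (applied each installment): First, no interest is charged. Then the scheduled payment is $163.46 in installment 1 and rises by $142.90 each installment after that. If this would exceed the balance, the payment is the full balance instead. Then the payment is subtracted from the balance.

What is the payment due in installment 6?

Installment 1: $2,399.94 − $163.46 → $2,236.48
Installment 2: $2,236.48 − $306.36 → $1,930.12
Installment 3: $1,930.12 − $449.26 → $1,480.86
Installment 4: $1,480.86 − $592.16 → $888.70
Installment 5: $888.70 − $735.06 → $153.64
Installment 6: $153.64 − $153.64 → $0.00

$153.64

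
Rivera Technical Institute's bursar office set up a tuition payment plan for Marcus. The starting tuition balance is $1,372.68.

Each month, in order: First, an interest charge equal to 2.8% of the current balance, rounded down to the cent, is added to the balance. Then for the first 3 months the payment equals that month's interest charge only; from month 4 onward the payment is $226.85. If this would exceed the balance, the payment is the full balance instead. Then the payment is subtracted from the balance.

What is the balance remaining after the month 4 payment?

$1,184.26

Month 1: $1,372.68 +$38.43 interest = $1,411.11; pay $38.43 → $1,372.68
Month 2: $1,372.68 +$38.43 interest = $1,411.11; pay $38.43 → $1,372.68
Month 3: $1,372.68 +$38.43 interest = $1,411.11; pay $38.43 → $1,372.68
Month 4: $1,372.68 +$38.43 interest = $1,411.11; pay $226.85 → $1,184.26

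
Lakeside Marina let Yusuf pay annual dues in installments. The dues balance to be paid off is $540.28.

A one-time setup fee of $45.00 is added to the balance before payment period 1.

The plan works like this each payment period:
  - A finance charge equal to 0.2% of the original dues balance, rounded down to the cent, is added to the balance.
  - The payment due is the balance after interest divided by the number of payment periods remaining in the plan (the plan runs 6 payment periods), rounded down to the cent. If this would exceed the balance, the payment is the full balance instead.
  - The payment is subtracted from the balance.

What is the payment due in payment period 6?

Payment period 1: opening $585.28; interest $1.08 → $586.36; payment $97.72; balance $488.64
Payment period 2: opening $488.64; interest $1.08 → $489.72; payment $97.94; balance $391.78
Payment period 3: opening $391.78; interest $1.08 → $392.86; payment $98.21; balance $294.65
Payment period 4: opening $294.65; interest $1.08 → $295.73; payment $98.57; balance $197.16
Payment period 5: opening $197.16; interest $1.08 → $198.24; payment $99.12; balance $99.12
Payment period 6: opening $99.12; interest $1.08 → $100.20; payment $100.20; balance $0.00

$100.20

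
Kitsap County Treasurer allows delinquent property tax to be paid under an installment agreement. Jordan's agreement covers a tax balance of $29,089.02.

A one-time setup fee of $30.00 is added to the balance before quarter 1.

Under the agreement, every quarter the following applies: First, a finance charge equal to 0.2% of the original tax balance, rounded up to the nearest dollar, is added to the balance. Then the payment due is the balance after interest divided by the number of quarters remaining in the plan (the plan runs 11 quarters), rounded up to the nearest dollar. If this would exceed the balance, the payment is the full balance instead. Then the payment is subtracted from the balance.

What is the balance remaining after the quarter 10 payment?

$2,764.02

Quarter 1: opening $29,119.02; interest $59.00 → $29,178.02; payment $2,653.00; balance $26,525.02
Quarter 2: opening $26,525.02; interest $59.00 → $26,584.02; payment $2,659.00; balance $23,925.02
Quarter 3: opening $23,925.02; interest $59.00 → $23,984.02; payment $2,665.00; balance $21,319.02
Quarter 4: opening $21,319.02; interest $59.00 → $21,378.02; payment $2,673.00; balance $18,705.02
Quarter 5: opening $18,705.02; interest $59.00 → $18,764.02; payment $2,681.00; balance $16,083.02
Quarter 6: opening $16,083.02; interest $59.00 → $16,142.02; payment $2,691.00; balance $13,451.02
Quarter 7: opening $13,451.02; interest $59.00 → $13,510.02; payment $2,703.00; balance $10,807.02
Quarter 8: opening $10,807.02; interest $59.00 → $10,866.02; payment $2,717.00; balance $8,149.02
Quarter 9: opening $8,149.02; interest $59.00 → $8,208.02; payment $2,737.00; balance $5,471.02
Quarter 10: opening $5,471.02; interest $59.00 → $5,530.02; payment $2,766.00; balance $2,764.02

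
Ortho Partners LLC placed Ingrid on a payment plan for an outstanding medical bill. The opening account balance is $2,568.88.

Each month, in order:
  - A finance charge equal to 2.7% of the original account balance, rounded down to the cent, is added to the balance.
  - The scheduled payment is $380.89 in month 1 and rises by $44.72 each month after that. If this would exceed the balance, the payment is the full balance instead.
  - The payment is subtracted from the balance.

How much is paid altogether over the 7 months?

$3,054.33

Month 1: opening $2,568.88; interest $69.35 → $2,638.23; payment $380.89; balance $2,257.34
Month 2: opening $2,257.34; interest $69.35 → $2,326.69; payment $425.61; balance $1,901.08
Month 3: opening $1,901.08; interest $69.35 → $1,970.43; payment $470.33; balance $1,500.10
Month 4: opening $1,500.10; interest $69.35 → $1,569.45; payment $515.05; balance $1,054.40
Month 5: opening $1,054.40; interest $69.35 → $1,123.75; payment $559.77; balance $563.98
Month 6: opening $563.98; interest $69.35 → $633.33; payment $604.49; balance $28.84
Month 7: opening $28.84; interest $69.35 → $98.19; payment $98.19; balance $0.00
Total paid: $3,054.33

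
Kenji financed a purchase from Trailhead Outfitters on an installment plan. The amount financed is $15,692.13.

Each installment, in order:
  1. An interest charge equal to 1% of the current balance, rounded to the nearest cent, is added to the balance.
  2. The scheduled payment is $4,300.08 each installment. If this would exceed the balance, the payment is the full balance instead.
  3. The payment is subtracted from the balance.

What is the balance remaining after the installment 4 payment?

$0.00

Installment 1: opening $15,692.13; interest $156.92 → $15,849.05; payment $4,300.08; balance $11,548.97
Installment 2: opening $11,548.97; interest $115.49 → $11,664.46; payment $4,300.08; balance $7,364.38
Installment 3: opening $7,364.38; interest $73.64 → $7,438.02; payment $4,300.08; balance $3,137.94
Installment 4: opening $3,137.94; interest $31.38 → $3,169.32; payment $3,169.32; balance $0.00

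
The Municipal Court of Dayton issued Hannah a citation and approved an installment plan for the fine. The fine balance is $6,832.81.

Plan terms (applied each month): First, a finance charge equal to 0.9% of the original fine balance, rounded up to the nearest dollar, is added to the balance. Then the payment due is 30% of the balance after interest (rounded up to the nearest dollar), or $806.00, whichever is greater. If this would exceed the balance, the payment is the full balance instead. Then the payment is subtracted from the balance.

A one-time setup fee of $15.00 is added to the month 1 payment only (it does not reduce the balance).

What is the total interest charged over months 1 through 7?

# | Opening | Interest | Payment | Fee | End bal
1 | $6,832.81 | $62.00 | $2,069.00 | $15.00 | $4,825.81
2 | $4,825.81 | $62.00 | $1,467.00 | — | $3,420.81
3 | $3,420.81 | $62.00 | $1,045.00 | — | $2,437.81
4 | $2,437.81 | $62.00 | $806.00 | — | $1,693.81
5 | $1,693.81 | $62.00 | $806.00 | — | $949.81
6 | $949.81 | $62.00 | $806.00 | — | $205.81
7 | $205.81 | $62.00 | $267.81 | — | $0.00
Total interest: $62.00 + $62.00 + $62.00 + $62.00 + $62.00 + $62.00 + $62.00 = $434.00

$434.00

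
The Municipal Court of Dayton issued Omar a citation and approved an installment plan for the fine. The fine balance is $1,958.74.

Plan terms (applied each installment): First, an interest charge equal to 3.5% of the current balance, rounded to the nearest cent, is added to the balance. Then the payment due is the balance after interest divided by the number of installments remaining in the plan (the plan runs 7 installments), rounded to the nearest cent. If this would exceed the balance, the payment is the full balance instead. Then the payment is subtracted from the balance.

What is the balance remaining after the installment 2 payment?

$1,498.76

Installment 1: $1,958.74 +$68.56 interest = $2,027.30; pay $289.61 → $1,737.69
Installment 2: $1,737.69 +$60.82 interest = $1,798.51; pay $299.75 → $1,498.76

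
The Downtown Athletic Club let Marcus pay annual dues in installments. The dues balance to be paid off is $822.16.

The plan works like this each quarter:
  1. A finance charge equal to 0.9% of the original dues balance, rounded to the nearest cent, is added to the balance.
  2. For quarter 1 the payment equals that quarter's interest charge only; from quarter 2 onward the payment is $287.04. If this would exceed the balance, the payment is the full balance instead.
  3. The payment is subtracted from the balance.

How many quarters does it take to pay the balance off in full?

Quarter 1: opening $822.16; interest $7.40 → $829.56; payment $7.40; balance $822.16
Quarter 2: opening $822.16; interest $7.40 → $829.56; payment $287.04; balance $542.52
Quarter 3: opening $542.52; interest $7.40 → $549.92; payment $287.04; balance $262.88
Quarter 4: opening $262.88; interest $7.40 → $270.28; payment $270.28; balance $0.00
Balance reaches $0.00 in quarter 4.

4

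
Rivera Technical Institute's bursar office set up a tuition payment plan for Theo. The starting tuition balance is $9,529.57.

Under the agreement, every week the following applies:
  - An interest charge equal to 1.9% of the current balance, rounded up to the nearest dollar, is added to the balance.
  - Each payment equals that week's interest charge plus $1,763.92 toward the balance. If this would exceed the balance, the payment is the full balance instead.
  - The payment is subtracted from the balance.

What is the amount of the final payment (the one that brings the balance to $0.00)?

$723.97

Week 1: opening $9,529.57; interest $182.00 → $9,711.57; payment $1,945.92; balance $7,765.65
Week 2: opening $7,765.65; interest $148.00 → $7,913.65; payment $1,911.92; balance $6,001.73
Week 3: opening $6,001.73; interest $115.00 → $6,116.73; payment $1,878.92; balance $4,237.81
Week 4: opening $4,237.81; interest $81.00 → $4,318.81; payment $1,844.92; balance $2,473.89
Week 5: opening $2,473.89; interest $48.00 → $2,521.89; payment $1,811.92; balance $709.97
Week 6: opening $709.97; interest $14.00 → $723.97; payment $723.97; balance $0.00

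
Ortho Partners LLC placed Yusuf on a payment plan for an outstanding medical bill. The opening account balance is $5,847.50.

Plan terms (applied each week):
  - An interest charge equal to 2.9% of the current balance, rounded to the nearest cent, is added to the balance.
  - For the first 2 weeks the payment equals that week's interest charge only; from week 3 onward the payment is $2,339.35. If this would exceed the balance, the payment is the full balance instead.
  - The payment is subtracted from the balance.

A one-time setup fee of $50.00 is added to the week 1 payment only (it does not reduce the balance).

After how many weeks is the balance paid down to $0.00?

5

Week 1: $5,847.50 +$169.58 interest = $6,017.08; pay $169.58 (+ $50.00 fee) → $5,847.50
Week 2: $5,847.50 +$169.58 interest = $6,017.08; pay $169.58 → $5,847.50
Week 3: $5,847.50 +$169.58 interest = $6,017.08; pay $2,339.35 → $3,677.73
Week 4: $3,677.73 +$106.65 interest = $3,784.38; pay $2,339.35 → $1,445.03
Week 5: $1,445.03 +$41.91 interest = $1,486.94; pay $1,486.94 → $0.00
Balance reaches $0.00 in week 5.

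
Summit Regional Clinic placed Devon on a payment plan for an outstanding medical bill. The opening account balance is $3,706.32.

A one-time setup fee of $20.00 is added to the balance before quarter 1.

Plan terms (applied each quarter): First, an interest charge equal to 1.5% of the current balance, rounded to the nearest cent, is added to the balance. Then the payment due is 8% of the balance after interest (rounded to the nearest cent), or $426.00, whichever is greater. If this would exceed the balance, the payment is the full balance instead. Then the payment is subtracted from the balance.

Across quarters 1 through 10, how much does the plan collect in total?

Quarter 1: $3,726.32 +$55.89 interest = $3,782.21; pay $426.00 → $3,356.21
Quarter 2: $3,356.21 +$50.34 interest = $3,406.55; pay $426.00 → $2,980.55
Quarter 3: $2,980.55 +$44.71 interest = $3,025.26; pay $426.00 → $2,599.26
Quarter 4: $2,599.26 +$38.99 interest = $2,638.25; pay $426.00 → $2,212.25
Quarter 5: $2,212.25 +$33.18 interest = $2,245.43; pay $426.00 → $1,819.43
Quarter 6: $1,819.43 +$27.29 interest = $1,846.72; pay $426.00 → $1,420.72
Quarter 7: $1,420.72 +$21.31 interest = $1,442.03; pay $426.00 → $1,016.03
Quarter 8: $1,016.03 +$15.24 interest = $1,031.27; pay $426.00 → $605.27
Quarter 9: $605.27 +$9.08 interest = $614.35; pay $426.00 → $188.35
Quarter 10: $188.35 +$2.83 interest = $191.18; pay $191.18 → $0.00
Total paid: $4,025.18

$4,025.18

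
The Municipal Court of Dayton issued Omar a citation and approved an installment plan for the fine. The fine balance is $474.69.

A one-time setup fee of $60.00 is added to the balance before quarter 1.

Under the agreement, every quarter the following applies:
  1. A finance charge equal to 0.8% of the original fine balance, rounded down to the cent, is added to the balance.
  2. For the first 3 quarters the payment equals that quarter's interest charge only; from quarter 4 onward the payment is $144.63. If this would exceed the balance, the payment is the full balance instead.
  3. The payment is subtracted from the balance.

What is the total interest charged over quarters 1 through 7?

Quarter 1: opening $534.69; interest $3.79 → $538.48; payment $3.79; balance $534.69
Quarter 2: opening $534.69; interest $3.79 → $538.48; payment $3.79; balance $534.69
Quarter 3: opening $534.69; interest $3.79 → $538.48; payment $3.79; balance $534.69
Quarter 4: opening $534.69; interest $3.79 → $538.48; payment $144.63; balance $393.85
Quarter 5: opening $393.85; interest $3.79 → $397.64; payment $144.63; balance $253.01
Quarter 6: opening $253.01; interest $3.79 → $256.80; payment $144.63; balance $112.17
Quarter 7: opening $112.17; interest $3.79 → $115.96; payment $115.96; balance $0.00
Total interest: $3.79 + $3.79 + $3.79 + $3.79 + $3.79 + $3.79 + $3.79 = $26.53

$26.53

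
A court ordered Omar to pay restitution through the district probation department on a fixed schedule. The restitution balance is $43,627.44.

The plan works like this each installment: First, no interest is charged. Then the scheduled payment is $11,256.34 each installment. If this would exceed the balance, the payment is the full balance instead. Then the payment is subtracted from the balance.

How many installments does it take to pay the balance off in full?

Installment 1: $43,627.44 − $11,256.34 → $32,371.10
Installment 2: $32,371.10 − $11,256.34 → $21,114.76
Installment 3: $21,114.76 − $11,256.34 → $9,858.42
Installment 4: $9,858.42 − $9,858.42 → $0.00
Balance reaches $0.00 in installment 4.

4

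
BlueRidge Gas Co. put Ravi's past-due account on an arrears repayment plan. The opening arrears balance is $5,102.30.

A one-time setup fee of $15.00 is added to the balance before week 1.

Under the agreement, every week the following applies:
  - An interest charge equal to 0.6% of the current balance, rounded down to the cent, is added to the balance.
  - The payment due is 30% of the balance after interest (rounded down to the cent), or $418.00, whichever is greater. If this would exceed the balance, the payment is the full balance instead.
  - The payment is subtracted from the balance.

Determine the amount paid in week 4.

$539.32

Week 1: opening $5,117.30; interest $30.70 → $5,148.00; payment $1,544.40; balance $3,603.60
Week 2: opening $3,603.60; interest $21.62 → $3,625.22; payment $1,087.56; balance $2,537.66
Week 3: opening $2,537.66; interest $15.22 → $2,552.88; payment $765.86; balance $1,787.02
Week 4: opening $1,787.02; interest $10.72 → $1,797.74; payment $539.32; balance $1,258.42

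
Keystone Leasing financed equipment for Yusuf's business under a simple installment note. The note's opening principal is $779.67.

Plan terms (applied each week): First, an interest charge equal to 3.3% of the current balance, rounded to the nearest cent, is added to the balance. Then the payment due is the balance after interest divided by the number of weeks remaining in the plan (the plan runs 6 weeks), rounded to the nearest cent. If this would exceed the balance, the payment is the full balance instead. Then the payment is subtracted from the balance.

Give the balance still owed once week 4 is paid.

Week 1: opening $779.67; interest $25.73 → $805.40; payment $134.23; balance $671.17
Week 2: opening $671.17; interest $22.15 → $693.32; payment $138.66; balance $554.66
Week 3: opening $554.66; interest $18.30 → $572.96; payment $143.24; balance $429.72
Week 4: opening $429.72; interest $14.18 → $443.90; payment $147.97; balance $295.93

$295.93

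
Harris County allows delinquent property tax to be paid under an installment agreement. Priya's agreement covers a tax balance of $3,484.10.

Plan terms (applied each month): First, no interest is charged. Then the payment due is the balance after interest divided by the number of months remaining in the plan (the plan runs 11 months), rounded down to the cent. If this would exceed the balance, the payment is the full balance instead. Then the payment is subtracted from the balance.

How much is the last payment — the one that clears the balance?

$316.74

Month 1: $3,484.10 − $316.73 → $3,167.37
Month 2: $3,167.37 − $316.73 → $2,850.64
Month 3: $2,850.64 − $316.73 → $2,533.91
Month 4: $2,533.91 − $316.73 → $2,217.18
Month 5: $2,217.18 − $316.74 → $1,900.44
Month 6: $1,900.44 − $316.74 → $1,583.70
Month 7: $1,583.70 − $316.74 → $1,266.96
Month 8: $1,266.96 − $316.74 → $950.22
Month 9: $950.22 − $316.74 → $633.48
Month 10: $633.48 − $316.74 → $316.74
Month 11: $316.74 − $316.74 → $0.00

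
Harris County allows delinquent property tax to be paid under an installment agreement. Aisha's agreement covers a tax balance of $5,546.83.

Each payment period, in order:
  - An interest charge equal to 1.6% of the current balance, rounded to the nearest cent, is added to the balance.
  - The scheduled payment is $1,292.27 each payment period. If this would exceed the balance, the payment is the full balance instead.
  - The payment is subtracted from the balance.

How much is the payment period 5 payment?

Payment period 1: $5,546.83 +$88.75 interest = $5,635.58; pay $1,292.27 → $4,343.31
Payment period 2: $4,343.31 +$69.49 interest = $4,412.80; pay $1,292.27 → $3,120.53
Payment period 3: $3,120.53 +$49.93 interest = $3,170.46; pay $1,292.27 → $1,878.19
Payment period 4: $1,878.19 +$30.05 interest = $1,908.24; pay $1,292.27 → $615.97
Payment period 5: $615.97 +$9.86 interest = $625.83; pay $625.83 → $0.00

$625.83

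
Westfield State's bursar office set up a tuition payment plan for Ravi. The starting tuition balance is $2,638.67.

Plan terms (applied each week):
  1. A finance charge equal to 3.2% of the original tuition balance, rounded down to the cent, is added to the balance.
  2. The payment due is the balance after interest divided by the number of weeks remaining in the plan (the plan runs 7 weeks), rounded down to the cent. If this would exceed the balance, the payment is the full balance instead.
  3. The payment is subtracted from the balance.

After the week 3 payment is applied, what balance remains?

Week 1: opening $2,638.67; interest $84.43 → $2,723.10; payment $389.01; balance $2,334.09
Week 2: opening $2,334.09; interest $84.43 → $2,418.52; payment $403.08; balance $2,015.44
Week 3: opening $2,015.44; interest $84.43 → $2,099.87; payment $419.97; balance $1,679.90

$1,679.90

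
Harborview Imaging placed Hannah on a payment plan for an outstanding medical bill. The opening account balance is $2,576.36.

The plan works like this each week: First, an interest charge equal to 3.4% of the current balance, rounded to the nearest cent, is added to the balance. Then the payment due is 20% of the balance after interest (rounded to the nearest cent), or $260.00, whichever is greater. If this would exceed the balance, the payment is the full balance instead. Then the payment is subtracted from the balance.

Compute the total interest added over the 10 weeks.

$398.79

Week 1: $2,576.36 +$87.60 interest = $2,663.96; pay $532.79 → $2,131.17
Week 2: $2,131.17 +$72.46 interest = $2,203.63; pay $440.73 → $1,762.90
Week 3: $1,762.90 +$59.94 interest = $1,822.84; pay $364.57 → $1,458.27
Week 4: $1,458.27 +$49.58 interest = $1,507.85; pay $301.57 → $1,206.28
Week 5: $1,206.28 +$41.01 interest = $1,247.29; pay $260.00 → $987.29
Week 6: $987.29 +$33.57 interest = $1,020.86; pay $260.00 → $760.86
Week 7: $760.86 +$25.87 interest = $786.73; pay $260.00 → $526.73
Week 8: $526.73 +$17.91 interest = $544.64; pay $260.00 → $284.64
Week 9: $284.64 +$9.68 interest = $294.32; pay $260.00 → $34.32
Week 10: $34.32 +$1.17 interest = $35.49; pay $35.49 → $0.00
Total interest: $87.60 + $72.46 + $59.94 + $49.58 + $41.01 + $33.57 + $25.87 + $17.91 + $9.68 + $1.17 = $398.79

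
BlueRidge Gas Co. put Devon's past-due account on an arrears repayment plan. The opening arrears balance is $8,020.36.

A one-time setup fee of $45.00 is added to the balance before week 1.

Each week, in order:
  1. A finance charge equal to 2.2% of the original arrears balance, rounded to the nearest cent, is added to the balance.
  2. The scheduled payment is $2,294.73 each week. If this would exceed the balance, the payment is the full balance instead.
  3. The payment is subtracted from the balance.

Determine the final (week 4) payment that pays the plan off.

Week 1: $8,065.36 +$176.45 interest = $8,241.81; pay $2,294.73 → $5,947.08
Week 2: $5,947.08 +$176.45 interest = $6,123.53; pay $2,294.73 → $3,828.80
Week 3: $3,828.80 +$176.45 interest = $4,005.25; pay $2,294.73 → $1,710.52
Week 4: $1,710.52 +$176.45 interest = $1,886.97; pay $1,886.97 → $0.00

$1,886.97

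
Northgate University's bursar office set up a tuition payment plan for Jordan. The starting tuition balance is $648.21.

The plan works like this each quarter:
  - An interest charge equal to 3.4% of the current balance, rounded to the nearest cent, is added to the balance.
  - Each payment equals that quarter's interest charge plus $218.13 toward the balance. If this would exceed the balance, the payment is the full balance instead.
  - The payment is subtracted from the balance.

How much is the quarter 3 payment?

$219.16

Quarter 1: opening $648.21; interest $22.04 → $670.25; payment $240.17; balance $430.08
Quarter 2: opening $430.08; interest $14.62 → $444.70; payment $232.75; balance $211.95
Quarter 3: opening $211.95; interest $7.21 → $219.16; payment $219.16; balance $0.00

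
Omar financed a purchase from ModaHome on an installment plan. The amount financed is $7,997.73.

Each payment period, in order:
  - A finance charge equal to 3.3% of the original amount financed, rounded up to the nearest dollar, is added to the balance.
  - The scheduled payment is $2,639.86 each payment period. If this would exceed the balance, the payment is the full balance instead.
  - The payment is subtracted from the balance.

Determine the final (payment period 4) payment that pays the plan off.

$1,134.15

Payment period 1: $7,997.73 +$264.00 interest = $8,261.73; pay $2,639.86 → $5,621.87
Payment period 2: $5,621.87 +$264.00 interest = $5,885.87; pay $2,639.86 → $3,246.01
Payment period 3: $3,246.01 +$264.00 interest = $3,510.01; pay $2,639.86 → $870.15
Payment period 4: $870.15 +$264.00 interest = $1,134.15; pay $1,134.15 → $0.00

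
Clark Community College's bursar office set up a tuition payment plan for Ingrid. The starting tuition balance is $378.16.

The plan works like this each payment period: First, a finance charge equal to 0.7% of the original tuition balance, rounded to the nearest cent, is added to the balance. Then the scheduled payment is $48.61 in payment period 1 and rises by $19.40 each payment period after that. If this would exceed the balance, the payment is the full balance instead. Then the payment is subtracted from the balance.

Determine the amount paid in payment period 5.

Payment period 1: opening $378.16; interest $2.65 → $380.81; payment $48.61; balance $332.20
Payment period 2: opening $332.20; interest $2.65 → $334.85; payment $68.01; balance $266.84
Payment period 3: opening $266.84; interest $2.65 → $269.49; payment $87.41; balance $182.08
Payment period 4: opening $182.08; interest $2.65 → $184.73; payment $106.81; balance $77.92
Payment period 5: opening $77.92; interest $2.65 → $80.57; payment $80.57; balance $0.00

$80.57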